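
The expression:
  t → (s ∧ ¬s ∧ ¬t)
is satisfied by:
  {t: False}


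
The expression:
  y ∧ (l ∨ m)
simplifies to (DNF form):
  (l ∧ y) ∨ (m ∧ y)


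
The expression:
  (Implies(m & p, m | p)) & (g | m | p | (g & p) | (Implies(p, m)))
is always true.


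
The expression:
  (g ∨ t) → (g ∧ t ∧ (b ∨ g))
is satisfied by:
  {t: False, g: False}
  {g: True, t: True}


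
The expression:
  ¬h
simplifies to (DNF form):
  ¬h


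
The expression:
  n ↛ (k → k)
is never true.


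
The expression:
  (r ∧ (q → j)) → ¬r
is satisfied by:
  {q: True, r: False, j: False}
  {q: False, r: False, j: False}
  {j: True, q: True, r: False}
  {j: True, q: False, r: False}
  {r: True, q: True, j: False}


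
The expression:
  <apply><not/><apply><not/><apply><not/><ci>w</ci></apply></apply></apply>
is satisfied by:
  {w: False}


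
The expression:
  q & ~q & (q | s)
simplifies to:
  False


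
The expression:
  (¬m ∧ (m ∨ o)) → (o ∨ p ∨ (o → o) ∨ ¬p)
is always true.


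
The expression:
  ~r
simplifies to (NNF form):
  ~r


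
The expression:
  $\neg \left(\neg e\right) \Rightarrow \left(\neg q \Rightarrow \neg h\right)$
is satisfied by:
  {q: True, h: False, e: False}
  {h: False, e: False, q: False}
  {q: True, e: True, h: False}
  {e: True, h: False, q: False}
  {q: True, h: True, e: False}
  {h: True, q: False, e: False}
  {q: True, e: True, h: True}


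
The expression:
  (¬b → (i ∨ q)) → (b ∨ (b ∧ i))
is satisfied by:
  {b: True, i: False, q: False}
  {b: True, q: True, i: False}
  {b: True, i: True, q: False}
  {b: True, q: True, i: True}
  {q: False, i: False, b: False}


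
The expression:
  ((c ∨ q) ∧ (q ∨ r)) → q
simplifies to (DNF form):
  q ∨ ¬c ∨ ¬r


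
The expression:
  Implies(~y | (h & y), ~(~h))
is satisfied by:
  {y: True, h: True}
  {y: True, h: False}
  {h: True, y: False}


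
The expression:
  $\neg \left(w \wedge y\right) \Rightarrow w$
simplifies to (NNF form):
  $w$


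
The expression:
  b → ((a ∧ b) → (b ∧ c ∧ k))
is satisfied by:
  {k: True, c: True, a: False, b: False}
  {k: True, c: False, a: False, b: False}
  {c: True, b: False, k: False, a: False}
  {b: False, c: False, k: False, a: False}
  {b: True, k: True, c: True, a: False}
  {b: True, k: True, c: False, a: False}
  {b: True, c: True, k: False, a: False}
  {b: True, c: False, k: False, a: False}
  {a: True, k: True, c: True, b: False}
  {a: True, k: True, c: False, b: False}
  {a: True, c: True, k: False, b: False}
  {a: True, c: False, k: False, b: False}
  {b: True, a: True, k: True, c: True}


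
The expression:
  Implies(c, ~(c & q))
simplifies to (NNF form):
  ~c | ~q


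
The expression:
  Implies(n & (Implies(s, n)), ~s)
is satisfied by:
  {s: False, n: False}
  {n: True, s: False}
  {s: True, n: False}


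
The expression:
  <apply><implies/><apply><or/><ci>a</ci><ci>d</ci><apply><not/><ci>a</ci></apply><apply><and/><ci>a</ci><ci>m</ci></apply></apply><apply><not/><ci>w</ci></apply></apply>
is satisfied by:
  {w: False}


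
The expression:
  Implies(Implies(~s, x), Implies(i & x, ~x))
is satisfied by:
  {x: False, i: False}
  {i: True, x: False}
  {x: True, i: False}


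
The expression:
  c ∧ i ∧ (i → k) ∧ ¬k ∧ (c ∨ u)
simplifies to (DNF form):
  False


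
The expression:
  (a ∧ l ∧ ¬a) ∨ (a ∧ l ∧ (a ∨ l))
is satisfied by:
  {a: True, l: True}


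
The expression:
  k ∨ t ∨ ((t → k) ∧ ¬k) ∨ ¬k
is always true.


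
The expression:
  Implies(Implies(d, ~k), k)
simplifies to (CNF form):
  k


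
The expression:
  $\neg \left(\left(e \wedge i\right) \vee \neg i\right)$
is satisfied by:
  {i: True, e: False}


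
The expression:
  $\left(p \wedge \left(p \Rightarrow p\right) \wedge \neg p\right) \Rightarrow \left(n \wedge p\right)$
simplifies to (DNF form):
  $\text{True}$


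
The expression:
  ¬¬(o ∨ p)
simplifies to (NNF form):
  o ∨ p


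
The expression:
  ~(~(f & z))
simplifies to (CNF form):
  f & z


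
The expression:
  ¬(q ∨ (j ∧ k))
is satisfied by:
  {q: False, k: False, j: False}
  {j: True, q: False, k: False}
  {k: True, q: False, j: False}


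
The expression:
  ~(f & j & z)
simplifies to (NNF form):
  ~f | ~j | ~z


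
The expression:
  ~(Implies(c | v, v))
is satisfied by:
  {c: True, v: False}


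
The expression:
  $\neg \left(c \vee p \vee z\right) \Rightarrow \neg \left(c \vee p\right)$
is always true.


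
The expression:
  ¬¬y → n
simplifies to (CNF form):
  n ∨ ¬y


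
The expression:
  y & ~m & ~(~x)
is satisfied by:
  {x: True, y: True, m: False}


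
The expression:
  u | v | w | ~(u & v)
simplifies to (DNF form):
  True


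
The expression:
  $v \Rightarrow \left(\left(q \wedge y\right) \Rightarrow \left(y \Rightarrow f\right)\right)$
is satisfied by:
  {f: True, v: False, q: False, y: False}
  {f: False, v: False, q: False, y: False}
  {y: True, f: True, v: False, q: False}
  {y: True, f: False, v: False, q: False}
  {q: True, f: True, v: False, y: False}
  {q: True, f: False, v: False, y: False}
  {y: True, q: True, f: True, v: False}
  {y: True, q: True, f: False, v: False}
  {v: True, f: True, y: False, q: False}
  {v: True, f: False, y: False, q: False}
  {y: True, v: True, f: True, q: False}
  {y: True, v: True, f: False, q: False}
  {q: True, v: True, f: True, y: False}
  {q: True, v: True, f: False, y: False}
  {q: True, v: True, y: True, f: True}


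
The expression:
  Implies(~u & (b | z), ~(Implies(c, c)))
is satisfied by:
  {u: True, z: False, b: False}
  {b: True, u: True, z: False}
  {u: True, z: True, b: False}
  {b: True, u: True, z: True}
  {b: False, z: False, u: False}


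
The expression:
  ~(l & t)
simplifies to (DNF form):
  ~l | ~t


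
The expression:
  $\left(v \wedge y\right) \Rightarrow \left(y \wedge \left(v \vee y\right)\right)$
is always true.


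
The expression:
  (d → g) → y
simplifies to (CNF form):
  (d ∨ y) ∧ (y ∨ ¬g)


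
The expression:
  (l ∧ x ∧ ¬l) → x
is always true.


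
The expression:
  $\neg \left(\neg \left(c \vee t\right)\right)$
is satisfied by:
  {t: True, c: True}
  {t: True, c: False}
  {c: True, t: False}


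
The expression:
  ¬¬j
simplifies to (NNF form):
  j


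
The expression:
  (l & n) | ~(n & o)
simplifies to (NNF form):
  l | ~n | ~o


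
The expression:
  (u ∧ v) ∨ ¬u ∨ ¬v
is always true.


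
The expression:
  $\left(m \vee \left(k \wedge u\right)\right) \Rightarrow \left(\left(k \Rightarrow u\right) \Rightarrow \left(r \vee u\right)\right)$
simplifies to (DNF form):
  $k \vee r \vee u \vee \neg m$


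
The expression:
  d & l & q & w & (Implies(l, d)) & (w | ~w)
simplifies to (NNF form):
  d & l & q & w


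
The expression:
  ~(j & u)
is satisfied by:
  {u: False, j: False}
  {j: True, u: False}
  {u: True, j: False}


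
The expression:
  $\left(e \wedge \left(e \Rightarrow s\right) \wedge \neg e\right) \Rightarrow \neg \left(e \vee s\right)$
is always true.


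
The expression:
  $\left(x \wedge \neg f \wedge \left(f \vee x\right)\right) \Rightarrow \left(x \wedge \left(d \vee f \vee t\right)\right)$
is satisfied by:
  {d: True, t: True, f: True, x: False}
  {d: True, t: True, x: False, f: False}
  {d: True, f: True, x: False, t: False}
  {d: True, x: False, f: False, t: False}
  {t: True, f: True, x: False, d: False}
  {t: True, x: False, f: False, d: False}
  {f: True, t: False, x: False, d: False}
  {t: False, x: False, f: False, d: False}
  {t: True, d: True, x: True, f: True}
  {t: True, d: True, x: True, f: False}
  {d: True, x: True, f: True, t: False}
  {d: True, x: True, t: False, f: False}
  {f: True, x: True, t: True, d: False}
  {x: True, t: True, d: False, f: False}
  {x: True, f: True, d: False, t: False}


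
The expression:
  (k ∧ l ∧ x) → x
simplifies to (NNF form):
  True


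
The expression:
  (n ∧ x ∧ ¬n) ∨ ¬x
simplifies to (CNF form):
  ¬x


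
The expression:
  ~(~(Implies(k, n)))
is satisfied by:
  {n: True, k: False}
  {k: False, n: False}
  {k: True, n: True}


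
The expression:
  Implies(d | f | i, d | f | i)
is always true.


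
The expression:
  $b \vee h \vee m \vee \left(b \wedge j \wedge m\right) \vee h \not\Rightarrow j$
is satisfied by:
  {b: True, m: True, h: True}
  {b: True, m: True, h: False}
  {b: True, h: True, m: False}
  {b: True, h: False, m: False}
  {m: True, h: True, b: False}
  {m: True, h: False, b: False}
  {h: True, m: False, b: False}


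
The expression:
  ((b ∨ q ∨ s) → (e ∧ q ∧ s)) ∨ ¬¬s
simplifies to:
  s ∨ (¬b ∧ ¬q)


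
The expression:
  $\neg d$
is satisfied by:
  {d: False}


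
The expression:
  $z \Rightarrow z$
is always true.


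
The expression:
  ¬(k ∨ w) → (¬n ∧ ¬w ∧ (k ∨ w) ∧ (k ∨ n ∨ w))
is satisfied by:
  {k: True, w: True}
  {k: True, w: False}
  {w: True, k: False}


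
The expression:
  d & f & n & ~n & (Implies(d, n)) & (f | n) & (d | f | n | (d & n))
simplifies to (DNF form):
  False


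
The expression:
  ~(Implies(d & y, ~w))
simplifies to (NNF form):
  d & w & y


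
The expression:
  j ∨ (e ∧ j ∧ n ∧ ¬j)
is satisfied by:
  {j: True}


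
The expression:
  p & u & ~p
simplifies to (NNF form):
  False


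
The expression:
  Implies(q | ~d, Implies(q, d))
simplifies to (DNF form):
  d | ~q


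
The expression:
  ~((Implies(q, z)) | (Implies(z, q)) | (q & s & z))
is never true.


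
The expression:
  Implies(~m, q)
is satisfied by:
  {q: True, m: True}
  {q: True, m: False}
  {m: True, q: False}


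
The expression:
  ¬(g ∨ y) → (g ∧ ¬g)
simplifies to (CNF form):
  g ∨ y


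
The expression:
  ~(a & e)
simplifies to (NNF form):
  ~a | ~e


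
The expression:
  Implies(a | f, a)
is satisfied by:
  {a: True, f: False}
  {f: False, a: False}
  {f: True, a: True}


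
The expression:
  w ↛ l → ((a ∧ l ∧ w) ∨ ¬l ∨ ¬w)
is always true.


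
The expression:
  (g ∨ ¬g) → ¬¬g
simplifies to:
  g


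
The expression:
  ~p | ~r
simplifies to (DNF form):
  ~p | ~r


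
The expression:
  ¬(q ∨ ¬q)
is never true.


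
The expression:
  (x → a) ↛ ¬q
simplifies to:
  q ∧ (a ∨ ¬x)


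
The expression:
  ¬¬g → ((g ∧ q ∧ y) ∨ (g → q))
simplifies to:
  q ∨ ¬g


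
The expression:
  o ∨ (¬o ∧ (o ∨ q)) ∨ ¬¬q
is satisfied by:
  {q: True, o: True}
  {q: True, o: False}
  {o: True, q: False}


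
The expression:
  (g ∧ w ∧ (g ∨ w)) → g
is always true.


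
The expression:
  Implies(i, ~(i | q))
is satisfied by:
  {i: False}


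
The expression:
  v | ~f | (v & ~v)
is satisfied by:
  {v: True, f: False}
  {f: False, v: False}
  {f: True, v: True}


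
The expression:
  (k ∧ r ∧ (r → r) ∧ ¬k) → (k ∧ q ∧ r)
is always true.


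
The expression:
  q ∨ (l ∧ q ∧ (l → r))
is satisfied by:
  {q: True}


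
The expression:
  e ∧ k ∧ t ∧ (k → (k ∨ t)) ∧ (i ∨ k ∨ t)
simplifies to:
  e ∧ k ∧ t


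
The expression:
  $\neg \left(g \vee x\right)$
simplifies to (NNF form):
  $\neg g \wedge \neg x$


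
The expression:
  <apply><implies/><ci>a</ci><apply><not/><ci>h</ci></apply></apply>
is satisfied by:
  {h: False, a: False}
  {a: True, h: False}
  {h: True, a: False}


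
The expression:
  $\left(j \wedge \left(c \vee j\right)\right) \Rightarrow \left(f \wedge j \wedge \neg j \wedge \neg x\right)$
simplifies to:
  $\neg j$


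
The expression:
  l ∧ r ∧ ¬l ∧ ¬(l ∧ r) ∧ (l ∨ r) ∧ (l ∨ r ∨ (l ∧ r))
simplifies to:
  False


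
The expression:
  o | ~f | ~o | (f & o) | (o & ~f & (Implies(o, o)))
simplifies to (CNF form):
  True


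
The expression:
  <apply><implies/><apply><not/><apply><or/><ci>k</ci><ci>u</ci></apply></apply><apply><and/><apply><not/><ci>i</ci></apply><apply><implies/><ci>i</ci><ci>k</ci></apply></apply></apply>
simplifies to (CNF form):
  <apply><or/><ci>k</ci><ci>u</ci><apply><not/><ci>i</ci></apply></apply>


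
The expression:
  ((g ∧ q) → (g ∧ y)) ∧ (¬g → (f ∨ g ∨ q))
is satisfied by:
  {q: True, f: True, y: True, g: False}
  {q: True, f: True, y: False, g: False}
  {q: True, y: True, g: False, f: False}
  {q: True, y: False, g: False, f: False}
  {f: True, y: True, g: False, q: False}
  {f: True, y: False, g: False, q: False}
  {f: True, g: True, q: True, y: True}
  {g: True, q: True, y: True, f: False}
  {g: True, y: True, f: True, q: False}
  {g: True, y: False, f: True, q: False}
  {g: True, y: True, q: False, f: False}
  {g: True, q: False, y: False, f: False}


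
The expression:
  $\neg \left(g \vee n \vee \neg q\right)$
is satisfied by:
  {q: True, n: False, g: False}


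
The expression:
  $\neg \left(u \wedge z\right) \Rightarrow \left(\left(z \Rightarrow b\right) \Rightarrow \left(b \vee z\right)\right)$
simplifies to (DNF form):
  $b \vee z$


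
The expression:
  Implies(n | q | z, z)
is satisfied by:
  {z: True, q: False, n: False}
  {n: True, z: True, q: False}
  {z: True, q: True, n: False}
  {n: True, z: True, q: True}
  {n: False, q: False, z: False}


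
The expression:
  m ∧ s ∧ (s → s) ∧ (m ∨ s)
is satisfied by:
  {m: True, s: True}


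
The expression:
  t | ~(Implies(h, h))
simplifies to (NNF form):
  t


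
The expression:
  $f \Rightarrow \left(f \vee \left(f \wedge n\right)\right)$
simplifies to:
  $\text{True}$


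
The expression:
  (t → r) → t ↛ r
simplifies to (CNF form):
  t ∧ ¬r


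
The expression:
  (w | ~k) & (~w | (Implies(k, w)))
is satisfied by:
  {w: True, k: False}
  {k: False, w: False}
  {k: True, w: True}


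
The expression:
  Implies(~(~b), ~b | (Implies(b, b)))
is always true.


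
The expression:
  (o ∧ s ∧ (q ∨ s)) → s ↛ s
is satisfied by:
  {s: False, o: False}
  {o: True, s: False}
  {s: True, o: False}


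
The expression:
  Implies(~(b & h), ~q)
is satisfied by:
  {b: True, h: True, q: False}
  {b: True, h: False, q: False}
  {h: True, b: False, q: False}
  {b: False, h: False, q: False}
  {b: True, q: True, h: True}


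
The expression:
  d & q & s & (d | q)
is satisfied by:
  {s: True, d: True, q: True}


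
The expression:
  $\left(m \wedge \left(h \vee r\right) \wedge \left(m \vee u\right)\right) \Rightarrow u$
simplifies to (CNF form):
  $\left(u \vee \neg h \vee \neg m\right) \wedge \left(u \vee \neg m \vee \neg r\right)$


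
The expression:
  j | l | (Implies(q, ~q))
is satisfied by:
  {l: True, j: True, q: False}
  {l: True, j: False, q: False}
  {j: True, l: False, q: False}
  {l: False, j: False, q: False}
  {q: True, l: True, j: True}
  {q: True, l: True, j: False}
  {q: True, j: True, l: False}


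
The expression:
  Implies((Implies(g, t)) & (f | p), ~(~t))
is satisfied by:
  {t: True, g: True, f: False, p: False}
  {t: True, g: True, p: True, f: False}
  {t: True, g: True, f: True, p: False}
  {t: True, g: True, p: True, f: True}
  {t: True, f: False, p: False, g: False}
  {t: True, p: True, f: False, g: False}
  {t: True, f: True, p: False, g: False}
  {t: True, p: True, f: True, g: False}
  {g: True, f: False, p: False, t: False}
  {p: True, g: True, f: False, t: False}
  {g: True, f: True, p: False, t: False}
  {p: True, g: True, f: True, t: False}
  {g: False, f: False, p: False, t: False}


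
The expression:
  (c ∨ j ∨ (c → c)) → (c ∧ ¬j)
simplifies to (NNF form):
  c ∧ ¬j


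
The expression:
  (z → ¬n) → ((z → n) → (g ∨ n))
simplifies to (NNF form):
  g ∨ n ∨ z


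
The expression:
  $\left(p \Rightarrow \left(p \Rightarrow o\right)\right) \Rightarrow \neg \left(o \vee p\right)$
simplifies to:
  $\neg o$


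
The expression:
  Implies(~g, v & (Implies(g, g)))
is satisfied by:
  {v: True, g: True}
  {v: True, g: False}
  {g: True, v: False}


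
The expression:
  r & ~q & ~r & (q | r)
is never true.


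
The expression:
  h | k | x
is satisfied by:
  {x: True, k: True, h: True}
  {x: True, k: True, h: False}
  {x: True, h: True, k: False}
  {x: True, h: False, k: False}
  {k: True, h: True, x: False}
  {k: True, h: False, x: False}
  {h: True, k: False, x: False}


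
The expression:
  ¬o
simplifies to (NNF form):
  ¬o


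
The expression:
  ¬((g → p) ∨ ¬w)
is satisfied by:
  {w: True, g: True, p: False}


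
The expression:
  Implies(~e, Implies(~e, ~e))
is always true.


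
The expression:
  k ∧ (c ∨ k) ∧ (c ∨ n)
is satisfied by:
  {k: True, n: True, c: True}
  {k: True, n: True, c: False}
  {k: True, c: True, n: False}


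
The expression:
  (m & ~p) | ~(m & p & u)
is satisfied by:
  {p: False, m: False, u: False}
  {u: True, p: False, m: False}
  {m: True, p: False, u: False}
  {u: True, m: True, p: False}
  {p: True, u: False, m: False}
  {u: True, p: True, m: False}
  {m: True, p: True, u: False}


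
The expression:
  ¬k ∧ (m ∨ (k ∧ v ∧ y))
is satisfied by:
  {m: True, k: False}


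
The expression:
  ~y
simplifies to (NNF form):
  ~y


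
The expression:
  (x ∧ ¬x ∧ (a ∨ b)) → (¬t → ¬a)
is always true.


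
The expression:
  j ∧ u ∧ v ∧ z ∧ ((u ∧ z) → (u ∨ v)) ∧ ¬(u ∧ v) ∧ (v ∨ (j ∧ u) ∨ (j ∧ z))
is never true.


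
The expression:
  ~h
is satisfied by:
  {h: False}


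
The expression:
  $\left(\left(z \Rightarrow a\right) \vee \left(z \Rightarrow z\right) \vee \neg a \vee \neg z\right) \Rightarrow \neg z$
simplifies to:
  $\neg z$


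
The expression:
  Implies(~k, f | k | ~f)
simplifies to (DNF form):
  True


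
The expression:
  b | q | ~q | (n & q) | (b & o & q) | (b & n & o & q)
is always true.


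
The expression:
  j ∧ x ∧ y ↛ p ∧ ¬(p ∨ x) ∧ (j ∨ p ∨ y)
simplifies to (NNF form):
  False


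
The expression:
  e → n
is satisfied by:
  {n: True, e: False}
  {e: False, n: False}
  {e: True, n: True}


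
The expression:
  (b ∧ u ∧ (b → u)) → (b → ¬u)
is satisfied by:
  {u: False, b: False}
  {b: True, u: False}
  {u: True, b: False}


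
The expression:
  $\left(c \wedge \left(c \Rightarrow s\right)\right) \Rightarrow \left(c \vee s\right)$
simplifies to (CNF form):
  $\text{True}$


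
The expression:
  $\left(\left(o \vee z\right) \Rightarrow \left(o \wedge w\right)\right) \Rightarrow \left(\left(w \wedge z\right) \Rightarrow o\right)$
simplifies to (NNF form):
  $\text{True}$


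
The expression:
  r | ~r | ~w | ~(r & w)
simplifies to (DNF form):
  True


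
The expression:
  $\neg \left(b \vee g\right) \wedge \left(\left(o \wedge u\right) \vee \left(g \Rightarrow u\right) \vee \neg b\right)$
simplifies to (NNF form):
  $\neg b \wedge \neg g$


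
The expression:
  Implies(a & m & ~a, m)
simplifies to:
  True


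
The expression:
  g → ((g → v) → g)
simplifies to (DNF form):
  True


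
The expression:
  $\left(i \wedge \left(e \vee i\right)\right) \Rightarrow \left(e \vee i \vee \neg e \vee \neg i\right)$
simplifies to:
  $\text{True}$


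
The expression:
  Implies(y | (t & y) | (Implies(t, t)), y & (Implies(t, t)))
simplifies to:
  y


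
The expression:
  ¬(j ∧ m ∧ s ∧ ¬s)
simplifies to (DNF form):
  True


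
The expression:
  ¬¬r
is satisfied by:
  {r: True}


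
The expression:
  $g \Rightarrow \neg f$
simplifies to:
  $\neg f \vee \neg g$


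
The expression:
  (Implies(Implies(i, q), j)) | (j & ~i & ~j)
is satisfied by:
  {j: True, i: True, q: False}
  {j: True, i: False, q: False}
  {q: True, j: True, i: True}
  {q: True, j: True, i: False}
  {i: True, q: False, j: False}


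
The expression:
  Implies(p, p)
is always true.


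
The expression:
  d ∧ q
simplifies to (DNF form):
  d ∧ q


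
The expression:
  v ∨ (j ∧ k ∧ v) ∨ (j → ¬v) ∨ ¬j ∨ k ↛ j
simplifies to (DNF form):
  True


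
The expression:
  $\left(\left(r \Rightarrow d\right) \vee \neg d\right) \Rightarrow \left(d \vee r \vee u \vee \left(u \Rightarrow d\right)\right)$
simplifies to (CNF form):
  $\text{True}$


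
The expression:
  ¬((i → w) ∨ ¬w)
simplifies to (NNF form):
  False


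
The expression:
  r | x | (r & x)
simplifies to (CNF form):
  r | x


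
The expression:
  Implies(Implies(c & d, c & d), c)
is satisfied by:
  {c: True}


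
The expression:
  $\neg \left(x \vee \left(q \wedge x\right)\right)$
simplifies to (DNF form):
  $\neg x$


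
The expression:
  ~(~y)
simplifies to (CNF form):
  y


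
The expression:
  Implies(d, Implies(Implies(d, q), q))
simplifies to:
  True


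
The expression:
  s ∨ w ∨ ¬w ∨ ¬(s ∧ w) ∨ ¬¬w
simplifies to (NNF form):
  True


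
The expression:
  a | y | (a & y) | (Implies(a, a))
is always true.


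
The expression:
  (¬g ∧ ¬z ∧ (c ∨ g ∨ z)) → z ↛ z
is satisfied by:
  {z: True, g: True, c: False}
  {z: True, c: False, g: False}
  {g: True, c: False, z: False}
  {g: False, c: False, z: False}
  {z: True, g: True, c: True}
  {z: True, c: True, g: False}
  {g: True, c: True, z: False}


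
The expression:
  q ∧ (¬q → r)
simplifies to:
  q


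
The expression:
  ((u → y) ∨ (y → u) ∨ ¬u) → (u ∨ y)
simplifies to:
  u ∨ y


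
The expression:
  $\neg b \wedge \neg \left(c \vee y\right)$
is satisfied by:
  {b: False, y: False, c: False}


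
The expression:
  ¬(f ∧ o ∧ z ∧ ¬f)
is always true.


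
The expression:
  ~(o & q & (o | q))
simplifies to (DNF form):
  ~o | ~q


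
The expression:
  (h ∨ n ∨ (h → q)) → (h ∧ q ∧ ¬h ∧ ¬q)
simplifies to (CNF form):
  False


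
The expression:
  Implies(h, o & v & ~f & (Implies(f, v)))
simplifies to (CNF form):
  (o | ~h) & (v | ~h) & (~f | ~h)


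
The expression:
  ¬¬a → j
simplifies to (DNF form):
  j ∨ ¬a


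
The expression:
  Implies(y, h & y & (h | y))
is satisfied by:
  {h: True, y: False}
  {y: False, h: False}
  {y: True, h: True}


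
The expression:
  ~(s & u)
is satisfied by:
  {s: False, u: False}
  {u: True, s: False}
  {s: True, u: False}


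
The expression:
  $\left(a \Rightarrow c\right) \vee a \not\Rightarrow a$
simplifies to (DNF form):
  $c \vee \neg a$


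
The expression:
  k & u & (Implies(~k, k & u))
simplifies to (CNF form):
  k & u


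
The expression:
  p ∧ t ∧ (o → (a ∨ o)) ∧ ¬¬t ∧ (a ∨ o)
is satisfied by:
  {t: True, p: True, a: True, o: True}
  {t: True, p: True, a: True, o: False}
  {t: True, p: True, o: True, a: False}


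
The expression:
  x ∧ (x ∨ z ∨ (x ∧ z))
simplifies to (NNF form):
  x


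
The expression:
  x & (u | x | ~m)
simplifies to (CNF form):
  x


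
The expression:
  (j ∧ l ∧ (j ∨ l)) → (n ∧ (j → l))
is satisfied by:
  {n: True, l: False, j: False}
  {l: False, j: False, n: False}
  {j: True, n: True, l: False}
  {j: True, l: False, n: False}
  {n: True, l: True, j: False}
  {l: True, n: False, j: False}
  {j: True, l: True, n: True}


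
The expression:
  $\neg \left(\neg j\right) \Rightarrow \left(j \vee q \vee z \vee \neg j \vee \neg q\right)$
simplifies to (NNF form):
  $\text{True}$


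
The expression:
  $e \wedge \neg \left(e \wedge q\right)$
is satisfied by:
  {e: True, q: False}


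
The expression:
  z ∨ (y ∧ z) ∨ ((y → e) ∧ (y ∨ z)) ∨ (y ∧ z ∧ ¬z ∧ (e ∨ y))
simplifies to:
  z ∨ (e ∧ y)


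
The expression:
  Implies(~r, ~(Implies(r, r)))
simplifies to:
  r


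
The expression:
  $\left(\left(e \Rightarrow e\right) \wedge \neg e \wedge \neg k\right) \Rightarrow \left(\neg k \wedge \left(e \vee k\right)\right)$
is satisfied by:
  {k: True, e: True}
  {k: True, e: False}
  {e: True, k: False}


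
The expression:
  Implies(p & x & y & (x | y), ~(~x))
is always true.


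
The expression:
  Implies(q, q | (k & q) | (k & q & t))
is always true.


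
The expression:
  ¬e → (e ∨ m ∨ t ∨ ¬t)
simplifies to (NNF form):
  True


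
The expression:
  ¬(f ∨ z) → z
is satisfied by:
  {z: True, f: True}
  {z: True, f: False}
  {f: True, z: False}


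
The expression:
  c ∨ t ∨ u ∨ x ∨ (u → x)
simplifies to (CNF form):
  True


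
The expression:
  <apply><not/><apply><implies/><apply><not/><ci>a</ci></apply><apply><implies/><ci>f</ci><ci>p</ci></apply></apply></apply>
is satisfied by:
  {f: True, p: False, a: False}


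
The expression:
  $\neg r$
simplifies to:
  $\neg r$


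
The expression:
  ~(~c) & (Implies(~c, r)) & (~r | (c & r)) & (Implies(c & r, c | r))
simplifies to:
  c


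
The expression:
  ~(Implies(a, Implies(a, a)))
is never true.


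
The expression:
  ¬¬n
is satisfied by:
  {n: True}


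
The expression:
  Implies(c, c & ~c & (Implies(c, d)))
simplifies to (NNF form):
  ~c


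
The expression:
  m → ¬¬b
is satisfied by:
  {b: True, m: False}
  {m: False, b: False}
  {m: True, b: True}


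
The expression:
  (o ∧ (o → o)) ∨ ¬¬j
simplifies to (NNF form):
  j ∨ o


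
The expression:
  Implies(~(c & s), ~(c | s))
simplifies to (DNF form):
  (c & s) | (~c & ~s)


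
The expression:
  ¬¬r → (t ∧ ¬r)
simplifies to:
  ¬r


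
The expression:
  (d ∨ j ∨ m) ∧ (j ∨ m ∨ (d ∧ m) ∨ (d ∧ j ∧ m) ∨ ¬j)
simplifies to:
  d ∨ j ∨ m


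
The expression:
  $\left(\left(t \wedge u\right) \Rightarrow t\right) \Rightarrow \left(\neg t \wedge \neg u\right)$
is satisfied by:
  {u: False, t: False}


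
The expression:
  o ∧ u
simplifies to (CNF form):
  o ∧ u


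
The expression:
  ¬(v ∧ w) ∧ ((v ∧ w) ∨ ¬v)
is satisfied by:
  {v: False}


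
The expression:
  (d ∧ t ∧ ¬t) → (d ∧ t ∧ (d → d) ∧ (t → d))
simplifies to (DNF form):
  True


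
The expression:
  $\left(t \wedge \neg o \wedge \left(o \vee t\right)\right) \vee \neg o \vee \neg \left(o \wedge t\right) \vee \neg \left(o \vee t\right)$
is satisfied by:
  {o: False, t: False}
  {t: True, o: False}
  {o: True, t: False}


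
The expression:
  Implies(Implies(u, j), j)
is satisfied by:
  {u: True, j: True}
  {u: True, j: False}
  {j: True, u: False}


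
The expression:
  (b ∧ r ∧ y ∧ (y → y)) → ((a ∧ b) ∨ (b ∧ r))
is always true.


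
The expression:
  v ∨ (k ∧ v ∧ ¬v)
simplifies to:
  v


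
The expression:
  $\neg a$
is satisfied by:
  {a: False}


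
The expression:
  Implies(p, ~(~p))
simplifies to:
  True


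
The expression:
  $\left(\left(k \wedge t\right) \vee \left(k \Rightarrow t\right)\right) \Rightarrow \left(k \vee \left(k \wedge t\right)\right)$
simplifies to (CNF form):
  $k$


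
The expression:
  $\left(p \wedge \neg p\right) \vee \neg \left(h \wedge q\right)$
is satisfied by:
  {h: False, q: False}
  {q: True, h: False}
  {h: True, q: False}


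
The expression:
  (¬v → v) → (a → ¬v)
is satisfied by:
  {v: False, a: False}
  {a: True, v: False}
  {v: True, a: False}


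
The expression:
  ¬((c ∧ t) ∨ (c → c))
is never true.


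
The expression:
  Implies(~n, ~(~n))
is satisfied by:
  {n: True}


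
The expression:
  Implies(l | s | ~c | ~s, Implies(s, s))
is always true.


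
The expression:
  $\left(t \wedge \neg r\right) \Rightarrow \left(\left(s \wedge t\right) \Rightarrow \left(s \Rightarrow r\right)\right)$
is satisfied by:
  {r: True, s: False, t: False}
  {s: False, t: False, r: False}
  {r: True, t: True, s: False}
  {t: True, s: False, r: False}
  {r: True, s: True, t: False}
  {s: True, r: False, t: False}
  {r: True, t: True, s: True}


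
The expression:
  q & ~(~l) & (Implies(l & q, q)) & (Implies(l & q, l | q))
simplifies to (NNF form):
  l & q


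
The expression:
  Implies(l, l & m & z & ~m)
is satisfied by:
  {l: False}


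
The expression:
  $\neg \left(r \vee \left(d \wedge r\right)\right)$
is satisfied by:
  {r: False}


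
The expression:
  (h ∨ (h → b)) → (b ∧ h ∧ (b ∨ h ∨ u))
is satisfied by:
  {h: True, b: True}


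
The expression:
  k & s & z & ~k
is never true.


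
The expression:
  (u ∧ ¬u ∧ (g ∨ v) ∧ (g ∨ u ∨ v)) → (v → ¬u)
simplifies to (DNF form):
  True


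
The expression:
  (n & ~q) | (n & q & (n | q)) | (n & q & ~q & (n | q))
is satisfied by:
  {n: True}


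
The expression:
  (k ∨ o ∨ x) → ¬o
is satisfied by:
  {o: False}


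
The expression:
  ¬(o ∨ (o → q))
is never true.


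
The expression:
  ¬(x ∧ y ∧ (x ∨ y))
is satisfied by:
  {y: False, x: False}
  {x: True, y: False}
  {y: True, x: False}


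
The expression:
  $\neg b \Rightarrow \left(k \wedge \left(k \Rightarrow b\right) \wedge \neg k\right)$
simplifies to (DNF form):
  $b$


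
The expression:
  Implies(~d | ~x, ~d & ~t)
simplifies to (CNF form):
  (d | ~d) & (d | ~t) & (x | ~d) & (x | ~t)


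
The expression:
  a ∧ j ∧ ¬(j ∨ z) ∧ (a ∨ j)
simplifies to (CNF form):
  False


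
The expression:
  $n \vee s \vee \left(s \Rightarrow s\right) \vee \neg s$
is always true.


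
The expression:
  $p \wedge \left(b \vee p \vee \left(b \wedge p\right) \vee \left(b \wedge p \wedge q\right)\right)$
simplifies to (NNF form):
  $p$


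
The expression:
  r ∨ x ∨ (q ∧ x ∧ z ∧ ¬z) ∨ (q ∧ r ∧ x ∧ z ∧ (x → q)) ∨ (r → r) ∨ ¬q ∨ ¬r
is always true.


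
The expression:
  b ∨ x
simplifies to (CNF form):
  b ∨ x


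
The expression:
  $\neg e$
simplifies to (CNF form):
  $\neg e$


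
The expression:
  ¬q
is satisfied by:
  {q: False}


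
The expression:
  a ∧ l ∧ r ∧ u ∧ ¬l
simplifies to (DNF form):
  False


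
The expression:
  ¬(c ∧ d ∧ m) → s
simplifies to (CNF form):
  (c ∨ s) ∧ (d ∨ s) ∧ (m ∨ s)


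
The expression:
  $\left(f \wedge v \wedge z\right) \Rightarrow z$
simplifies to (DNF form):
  $\text{True}$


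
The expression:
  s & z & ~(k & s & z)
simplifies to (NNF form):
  s & z & ~k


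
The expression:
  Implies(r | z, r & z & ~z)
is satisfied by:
  {r: False, z: False}


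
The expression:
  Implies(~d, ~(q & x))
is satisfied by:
  {d: True, x: False, q: False}
  {x: False, q: False, d: False}
  {d: True, q: True, x: False}
  {q: True, x: False, d: False}
  {d: True, x: True, q: False}
  {x: True, d: False, q: False}
  {d: True, q: True, x: True}


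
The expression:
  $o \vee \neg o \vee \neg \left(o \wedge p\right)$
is always true.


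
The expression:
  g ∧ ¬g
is never true.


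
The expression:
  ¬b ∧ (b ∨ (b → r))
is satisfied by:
  {b: False}


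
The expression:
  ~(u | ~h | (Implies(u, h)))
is never true.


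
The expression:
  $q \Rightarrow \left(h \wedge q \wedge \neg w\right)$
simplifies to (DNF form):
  $\left(h \wedge \neg w\right) \vee \neg q$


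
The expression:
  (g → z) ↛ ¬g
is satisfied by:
  {z: True, g: True}


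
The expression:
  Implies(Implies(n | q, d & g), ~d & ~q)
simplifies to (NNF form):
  ~d | (n & ~g) | (q & ~g)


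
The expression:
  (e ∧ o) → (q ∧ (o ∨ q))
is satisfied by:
  {q: True, e: False, o: False}
  {e: False, o: False, q: False}
  {q: True, o: True, e: False}
  {o: True, e: False, q: False}
  {q: True, e: True, o: False}
  {e: True, q: False, o: False}
  {q: True, o: True, e: True}


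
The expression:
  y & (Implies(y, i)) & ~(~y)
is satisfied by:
  {i: True, y: True}


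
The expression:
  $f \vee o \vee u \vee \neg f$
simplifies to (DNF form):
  $\text{True}$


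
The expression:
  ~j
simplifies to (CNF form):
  ~j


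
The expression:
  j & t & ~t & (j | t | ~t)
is never true.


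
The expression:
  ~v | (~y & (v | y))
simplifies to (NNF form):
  ~v | ~y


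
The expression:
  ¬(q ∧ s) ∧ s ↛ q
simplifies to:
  s ∧ ¬q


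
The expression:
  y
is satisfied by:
  {y: True}


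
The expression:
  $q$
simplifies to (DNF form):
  $q$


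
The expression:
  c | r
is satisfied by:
  {r: True, c: True}
  {r: True, c: False}
  {c: True, r: False}


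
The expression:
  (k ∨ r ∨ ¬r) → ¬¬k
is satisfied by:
  {k: True}


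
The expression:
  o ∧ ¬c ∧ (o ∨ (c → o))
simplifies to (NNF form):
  o ∧ ¬c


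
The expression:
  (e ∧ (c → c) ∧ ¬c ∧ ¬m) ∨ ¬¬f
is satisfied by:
  {f: True, e: True, m: False, c: False}
  {f: True, m: False, e: False, c: False}
  {c: True, f: True, e: True, m: False}
  {c: True, f: True, m: False, e: False}
  {f: True, e: True, m: True, c: False}
  {f: True, m: True, e: False, c: False}
  {f: True, c: True, m: True, e: True}
  {f: True, c: True, m: True, e: False}
  {e: True, c: False, m: False, f: False}


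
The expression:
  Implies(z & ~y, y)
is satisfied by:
  {y: True, z: False}
  {z: False, y: False}
  {z: True, y: True}


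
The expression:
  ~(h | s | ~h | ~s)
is never true.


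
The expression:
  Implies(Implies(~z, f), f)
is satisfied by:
  {f: True, z: False}
  {z: False, f: False}
  {z: True, f: True}


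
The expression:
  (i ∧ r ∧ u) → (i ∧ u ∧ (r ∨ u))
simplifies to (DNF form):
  True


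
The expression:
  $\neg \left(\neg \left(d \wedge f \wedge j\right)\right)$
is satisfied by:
  {j: True, d: True, f: True}


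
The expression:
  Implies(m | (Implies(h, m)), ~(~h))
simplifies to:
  h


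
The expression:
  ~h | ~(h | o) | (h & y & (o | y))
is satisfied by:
  {y: True, h: False}
  {h: False, y: False}
  {h: True, y: True}


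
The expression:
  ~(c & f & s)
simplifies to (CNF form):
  ~c | ~f | ~s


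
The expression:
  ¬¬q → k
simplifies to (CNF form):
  k ∨ ¬q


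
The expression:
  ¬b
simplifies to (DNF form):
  ¬b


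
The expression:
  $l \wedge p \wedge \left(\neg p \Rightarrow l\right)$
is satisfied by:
  {p: True, l: True}


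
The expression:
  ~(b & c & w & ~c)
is always true.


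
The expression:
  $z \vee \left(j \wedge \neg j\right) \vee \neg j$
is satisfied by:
  {z: True, j: False}
  {j: False, z: False}
  {j: True, z: True}


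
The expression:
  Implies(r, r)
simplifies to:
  True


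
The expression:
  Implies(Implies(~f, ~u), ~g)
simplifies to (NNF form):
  ~g | (u & ~f)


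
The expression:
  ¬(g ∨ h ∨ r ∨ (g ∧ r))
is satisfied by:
  {g: False, r: False, h: False}


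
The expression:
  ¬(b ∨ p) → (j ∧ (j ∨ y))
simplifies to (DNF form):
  b ∨ j ∨ p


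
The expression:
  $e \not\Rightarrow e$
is never true.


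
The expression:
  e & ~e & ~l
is never true.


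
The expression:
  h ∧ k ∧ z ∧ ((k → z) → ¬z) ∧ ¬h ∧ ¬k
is never true.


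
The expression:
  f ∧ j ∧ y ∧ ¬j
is never true.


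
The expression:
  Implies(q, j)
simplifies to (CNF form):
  j | ~q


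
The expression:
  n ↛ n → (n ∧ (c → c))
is always true.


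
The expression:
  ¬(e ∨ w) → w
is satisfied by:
  {e: True, w: True}
  {e: True, w: False}
  {w: True, e: False}


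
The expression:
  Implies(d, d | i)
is always true.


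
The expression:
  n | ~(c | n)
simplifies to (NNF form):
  n | ~c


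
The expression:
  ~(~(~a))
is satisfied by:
  {a: False}


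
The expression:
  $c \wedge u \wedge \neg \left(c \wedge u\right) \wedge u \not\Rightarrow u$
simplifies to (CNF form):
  $\text{False}$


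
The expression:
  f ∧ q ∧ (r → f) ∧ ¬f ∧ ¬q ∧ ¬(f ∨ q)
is never true.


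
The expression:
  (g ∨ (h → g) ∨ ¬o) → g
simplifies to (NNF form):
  g ∨ (h ∧ o)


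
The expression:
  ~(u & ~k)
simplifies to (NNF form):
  k | ~u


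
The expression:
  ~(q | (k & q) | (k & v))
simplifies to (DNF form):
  (~k & ~q) | (~q & ~v)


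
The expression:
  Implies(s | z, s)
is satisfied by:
  {s: True, z: False}
  {z: False, s: False}
  {z: True, s: True}


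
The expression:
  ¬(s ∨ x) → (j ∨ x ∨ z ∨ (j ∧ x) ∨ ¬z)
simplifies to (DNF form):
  True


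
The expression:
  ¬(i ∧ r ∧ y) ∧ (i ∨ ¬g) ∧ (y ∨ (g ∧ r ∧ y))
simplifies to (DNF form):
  (i ∧ y ∧ ¬i) ∨ (i ∧ y ∧ ¬r) ∨ (y ∧ ¬g ∧ ¬i) ∨ (y ∧ ¬g ∧ ¬r)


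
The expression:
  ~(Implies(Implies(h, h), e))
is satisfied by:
  {e: False}


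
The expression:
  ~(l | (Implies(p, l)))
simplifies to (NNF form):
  p & ~l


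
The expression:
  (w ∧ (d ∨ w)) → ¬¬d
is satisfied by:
  {d: True, w: False}
  {w: False, d: False}
  {w: True, d: True}


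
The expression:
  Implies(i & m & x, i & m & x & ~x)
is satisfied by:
  {m: False, x: False, i: False}
  {i: True, m: False, x: False}
  {x: True, m: False, i: False}
  {i: True, x: True, m: False}
  {m: True, i: False, x: False}
  {i: True, m: True, x: False}
  {x: True, m: True, i: False}


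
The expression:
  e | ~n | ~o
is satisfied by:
  {e: True, o: False, n: False}
  {o: False, n: False, e: False}
  {n: True, e: True, o: False}
  {n: True, o: False, e: False}
  {e: True, o: True, n: False}
  {o: True, e: False, n: False}
  {n: True, o: True, e: True}


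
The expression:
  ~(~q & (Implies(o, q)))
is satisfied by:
  {q: True, o: True}
  {q: True, o: False}
  {o: True, q: False}


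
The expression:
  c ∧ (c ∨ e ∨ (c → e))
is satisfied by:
  {c: True}


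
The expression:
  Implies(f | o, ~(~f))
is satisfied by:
  {f: True, o: False}
  {o: False, f: False}
  {o: True, f: True}


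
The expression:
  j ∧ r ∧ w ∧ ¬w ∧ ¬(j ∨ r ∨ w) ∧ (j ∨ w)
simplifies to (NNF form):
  False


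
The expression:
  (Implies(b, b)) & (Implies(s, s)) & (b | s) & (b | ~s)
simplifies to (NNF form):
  b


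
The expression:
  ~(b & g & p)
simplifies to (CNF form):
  ~b | ~g | ~p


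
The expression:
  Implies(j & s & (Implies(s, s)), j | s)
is always true.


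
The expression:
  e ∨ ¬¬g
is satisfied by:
  {e: True, g: True}
  {e: True, g: False}
  {g: True, e: False}


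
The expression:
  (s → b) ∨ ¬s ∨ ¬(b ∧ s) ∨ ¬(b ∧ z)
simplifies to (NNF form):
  True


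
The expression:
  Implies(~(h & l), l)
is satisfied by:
  {l: True}


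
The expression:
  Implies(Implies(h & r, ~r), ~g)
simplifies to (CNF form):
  (h | ~g) & (r | ~g)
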